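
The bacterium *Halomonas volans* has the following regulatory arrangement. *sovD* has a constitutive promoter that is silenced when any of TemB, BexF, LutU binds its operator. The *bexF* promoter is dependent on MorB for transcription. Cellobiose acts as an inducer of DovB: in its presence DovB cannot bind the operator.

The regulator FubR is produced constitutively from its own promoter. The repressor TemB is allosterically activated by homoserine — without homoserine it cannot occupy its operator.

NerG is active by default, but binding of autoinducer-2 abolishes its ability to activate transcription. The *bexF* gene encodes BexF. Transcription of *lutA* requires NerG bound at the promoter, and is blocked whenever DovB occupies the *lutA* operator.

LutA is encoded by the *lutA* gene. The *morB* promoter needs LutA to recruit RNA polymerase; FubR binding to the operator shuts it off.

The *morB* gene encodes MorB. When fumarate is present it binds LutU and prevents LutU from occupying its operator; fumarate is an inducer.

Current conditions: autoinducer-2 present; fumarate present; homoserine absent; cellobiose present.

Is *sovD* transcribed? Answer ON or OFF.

Homoserine is absent, so TemB is inactive.
Autoinducer-2 is present, so NerG is inactive.
Cellobiose is present, so DovB is inactive.
Required activator NerG is absent, so *lutA* is not transcribed.
So LutA is not produced.
FubR is produced constitutively and is active.
With repressor FubR bound, *morB* is not transcribed.
So MorB is not produced.
Required activator MorB is absent, so *bexF* is not transcribed.
So BexF is not produced.
Fumarate is present, so LutU is inactive.
With no repressor bound, *sovD* is transcribed.

ON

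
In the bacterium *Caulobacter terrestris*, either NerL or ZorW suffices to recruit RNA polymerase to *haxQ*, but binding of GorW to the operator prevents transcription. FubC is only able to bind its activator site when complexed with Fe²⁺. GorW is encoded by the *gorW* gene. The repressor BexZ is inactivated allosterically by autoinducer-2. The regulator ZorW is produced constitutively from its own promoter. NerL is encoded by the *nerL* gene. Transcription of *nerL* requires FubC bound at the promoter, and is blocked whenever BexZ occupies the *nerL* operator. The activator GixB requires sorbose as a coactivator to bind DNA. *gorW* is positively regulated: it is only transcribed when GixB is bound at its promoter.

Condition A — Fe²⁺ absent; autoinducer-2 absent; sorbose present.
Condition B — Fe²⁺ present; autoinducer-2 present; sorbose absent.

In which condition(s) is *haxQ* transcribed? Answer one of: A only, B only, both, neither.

B only

Condition A:
Fe²⁺ is absent, so FubC is inactive.
Autoinducer-2 is absent, so BexZ is active.
With repressor BexZ bound, *nerL* is not transcribed.
So NerL is not produced.
Sorbose is present, so GixB is active.
No repressor is bound and GixB is active, so *gorW* is transcribed.
So GorW is produced and active.
ZorW is produced constitutively and is active.
With repressor GorW bound, *haxQ* is not transcribed.
→ *haxQ* is OFF in A.
Condition B:
Fe²⁺ is present, so FubC is active.
Autoinducer-2 is present, so BexZ is inactive.
No repressor is bound and FubC is active, so *nerL* is transcribed.
So NerL is produced and active.
Sorbose is absent, so GixB is inactive.
Required activator GixB is absent, so *gorW* is not transcribed.
So GorW is not produced.
ZorW is produced constitutively and is active.
Activator NerL is present, so *haxQ* is transcribed.
→ *haxQ* is ON in B.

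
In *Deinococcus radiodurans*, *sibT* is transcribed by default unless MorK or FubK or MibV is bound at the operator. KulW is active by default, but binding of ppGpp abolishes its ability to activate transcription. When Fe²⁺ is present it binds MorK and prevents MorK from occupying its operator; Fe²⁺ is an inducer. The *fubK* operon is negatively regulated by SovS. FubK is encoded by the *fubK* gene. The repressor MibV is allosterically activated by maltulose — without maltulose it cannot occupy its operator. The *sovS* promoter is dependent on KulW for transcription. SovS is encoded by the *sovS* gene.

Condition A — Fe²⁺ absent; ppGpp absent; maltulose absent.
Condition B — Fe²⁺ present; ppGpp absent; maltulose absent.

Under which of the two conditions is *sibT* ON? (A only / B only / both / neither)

Condition A:
Fe²⁺ is absent, so MorK is active.
ppGpp is absent, so KulW is active.
No repressor is bound and KulW is active, so *sovS* is transcribed.
So SovS is produced and active.
With repressor SovS bound, *fubK* is not transcribed.
So FubK is not produced.
Maltulose is absent, so MibV is inactive.
With repressor MorK bound, *sibT* is not transcribed.
→ *sibT* is OFF in A.
Condition B:
Fe²⁺ is present, so MorK is inactive.
ppGpp is absent, so KulW is active.
No repressor is bound and KulW is active, so *sovS* is transcribed.
So SovS is produced and active.
With repressor SovS bound, *fubK* is not transcribed.
So FubK is not produced.
Maltulose is absent, so MibV is inactive.
With no repressor bound, *sibT* is transcribed.
→ *sibT* is ON in B.

B only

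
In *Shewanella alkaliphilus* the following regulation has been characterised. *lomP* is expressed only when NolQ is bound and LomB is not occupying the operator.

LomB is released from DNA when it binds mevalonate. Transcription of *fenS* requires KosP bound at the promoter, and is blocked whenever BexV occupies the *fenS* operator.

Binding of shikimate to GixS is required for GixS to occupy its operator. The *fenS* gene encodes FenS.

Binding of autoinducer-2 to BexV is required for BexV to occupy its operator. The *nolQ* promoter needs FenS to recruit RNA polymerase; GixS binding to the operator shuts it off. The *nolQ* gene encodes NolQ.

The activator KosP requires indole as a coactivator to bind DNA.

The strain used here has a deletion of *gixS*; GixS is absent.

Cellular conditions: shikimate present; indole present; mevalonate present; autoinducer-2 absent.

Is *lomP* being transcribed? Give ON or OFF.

GixS is non-functional in this strain, so it has no effect.
Autoinducer-2 is absent, so BexV is inactive.
Indole is present, so KosP is active.
No repressor is bound and KosP is active, so *fenS* is transcribed.
So FenS is produced and active.
No repressor is bound and FenS is active, so *nolQ* is transcribed.
So NolQ is produced and active.
Mevalonate is present, so LomB is inactive.
No repressor is bound and NolQ is active, so *lomP* is transcribed.

ON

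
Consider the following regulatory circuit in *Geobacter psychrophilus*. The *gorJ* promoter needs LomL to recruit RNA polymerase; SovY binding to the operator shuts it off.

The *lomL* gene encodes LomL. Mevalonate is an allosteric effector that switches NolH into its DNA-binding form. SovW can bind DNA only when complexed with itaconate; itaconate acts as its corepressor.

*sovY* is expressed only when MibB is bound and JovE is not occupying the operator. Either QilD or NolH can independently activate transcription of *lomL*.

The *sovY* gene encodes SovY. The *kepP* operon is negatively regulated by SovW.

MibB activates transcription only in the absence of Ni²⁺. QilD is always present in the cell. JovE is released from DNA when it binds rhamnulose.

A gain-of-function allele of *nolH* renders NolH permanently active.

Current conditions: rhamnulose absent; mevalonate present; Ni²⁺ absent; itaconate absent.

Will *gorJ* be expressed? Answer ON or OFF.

QilD is produced constitutively and is active.
NolH is constitutively active in this strain.
Activator QilD is present, so *lomL* is transcribed.
So LomL is produced and active.
Ni²⁺ is absent, so MibB is active.
Rhamnulose is absent, so JovE is active.
With repressor JovE bound, *sovY* is not transcribed.
So SovY is not produced.
No repressor is bound and LomL is active, so *gorJ* is transcribed.

ON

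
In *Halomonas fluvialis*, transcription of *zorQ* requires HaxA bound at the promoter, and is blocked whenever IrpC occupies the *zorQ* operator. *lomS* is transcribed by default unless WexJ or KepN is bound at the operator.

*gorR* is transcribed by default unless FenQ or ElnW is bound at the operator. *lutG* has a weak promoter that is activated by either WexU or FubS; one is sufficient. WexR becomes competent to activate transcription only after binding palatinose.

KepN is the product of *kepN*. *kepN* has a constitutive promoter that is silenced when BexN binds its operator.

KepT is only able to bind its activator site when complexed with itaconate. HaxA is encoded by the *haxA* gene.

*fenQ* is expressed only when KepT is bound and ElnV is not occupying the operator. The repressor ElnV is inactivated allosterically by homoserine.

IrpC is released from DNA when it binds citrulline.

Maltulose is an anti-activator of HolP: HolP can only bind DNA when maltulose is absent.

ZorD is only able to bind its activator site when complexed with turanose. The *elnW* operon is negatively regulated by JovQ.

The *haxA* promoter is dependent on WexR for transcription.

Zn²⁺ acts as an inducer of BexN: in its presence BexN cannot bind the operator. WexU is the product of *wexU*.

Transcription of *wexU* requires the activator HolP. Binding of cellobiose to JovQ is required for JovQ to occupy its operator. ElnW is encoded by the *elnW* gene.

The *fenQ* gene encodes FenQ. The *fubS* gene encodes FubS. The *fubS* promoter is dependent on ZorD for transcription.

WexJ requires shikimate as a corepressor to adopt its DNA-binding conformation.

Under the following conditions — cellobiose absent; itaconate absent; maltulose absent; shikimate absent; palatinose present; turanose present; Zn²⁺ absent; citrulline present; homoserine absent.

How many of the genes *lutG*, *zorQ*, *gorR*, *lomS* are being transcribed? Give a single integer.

Maltulose is absent, so HolP is active.
No repressor is bound and HolP is active, so *wexU* is transcribed.
So WexU is produced and active.
Turanose is present, so ZorD is active.
No repressor is bound and ZorD is active, so *fubS* is transcribed.
So FubS is produced and active.
Activator WexU is present, so *lutG* is transcribed.
→ *lutG* is ON.
Palatinose is present, so WexR is active.
No repressor is bound and WexR is active, so *haxA* is transcribed.
So HaxA is produced and active.
Citrulline is present, so IrpC is inactive.
No repressor is bound and HaxA is active, so *zorQ* is transcribed.
→ *zorQ* is ON.
Homoserine is absent, so ElnV is active.
Itaconate is absent, so KepT is inactive.
With repressor ElnV bound, *fenQ* is not transcribed.
So FenQ is not produced.
Cellobiose is absent, so JovQ is inactive.
With no repressor bound, *elnW* is transcribed.
So ElnW is produced and active.
With repressor ElnW bound, *gorR* is not transcribed.
→ *gorR* is OFF.
Shikimate is absent, so WexJ is inactive.
Zn²⁺ is absent, so BexN is active.
With repressor BexN bound, *kepN* is not transcribed.
So KepN is not produced.
With no repressor bound, *lomS* is transcribed.
→ *lomS* is ON.
3 of the 4 genes are transcribed.

3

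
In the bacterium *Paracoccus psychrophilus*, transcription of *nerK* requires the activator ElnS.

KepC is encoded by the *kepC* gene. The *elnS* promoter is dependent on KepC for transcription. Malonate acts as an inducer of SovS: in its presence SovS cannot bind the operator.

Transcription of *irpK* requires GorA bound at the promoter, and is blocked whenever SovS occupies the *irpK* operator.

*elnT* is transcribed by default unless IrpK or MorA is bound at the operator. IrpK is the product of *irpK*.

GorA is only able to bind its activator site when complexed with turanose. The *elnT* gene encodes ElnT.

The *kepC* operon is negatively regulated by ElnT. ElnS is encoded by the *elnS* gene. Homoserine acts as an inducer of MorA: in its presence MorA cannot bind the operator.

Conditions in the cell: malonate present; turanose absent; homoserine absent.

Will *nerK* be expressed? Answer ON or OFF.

Turanose is absent, so GorA is inactive.
Malonate is present, so SovS is inactive.
Required activator GorA is absent, so *irpK* is not transcribed.
So IrpK is not produced.
Homoserine is absent, so MorA is active.
With repressor MorA bound, *elnT* is not transcribed.
So ElnT is not produced.
With no repressor bound, *kepC* is transcribed.
So KepC is produced and active.
No repressor is bound and KepC is active, so *elnS* is transcribed.
So ElnS is produced and active.
No repressor is bound and ElnS is active, so *nerK* is transcribed.

ON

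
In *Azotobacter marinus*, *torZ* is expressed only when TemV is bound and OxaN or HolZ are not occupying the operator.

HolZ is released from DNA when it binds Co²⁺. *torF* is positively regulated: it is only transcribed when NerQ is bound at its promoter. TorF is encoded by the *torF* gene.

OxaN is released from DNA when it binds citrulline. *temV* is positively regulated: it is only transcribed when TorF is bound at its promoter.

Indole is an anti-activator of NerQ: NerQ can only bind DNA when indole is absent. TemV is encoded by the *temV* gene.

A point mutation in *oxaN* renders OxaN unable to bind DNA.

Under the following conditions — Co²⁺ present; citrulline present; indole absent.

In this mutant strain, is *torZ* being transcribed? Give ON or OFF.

ON

OxaN is non-functional in this strain, so it has no effect.
Co²⁺ is present, so HolZ is inactive.
Indole is absent, so NerQ is active.
No repressor is bound and NerQ is active, so *torF* is transcribed.
So TorF is produced and active.
No repressor is bound and TorF is active, so *temV* is transcribed.
So TemV is produced and active.
No repressor is bound and TemV is active, so *torZ* is transcribed.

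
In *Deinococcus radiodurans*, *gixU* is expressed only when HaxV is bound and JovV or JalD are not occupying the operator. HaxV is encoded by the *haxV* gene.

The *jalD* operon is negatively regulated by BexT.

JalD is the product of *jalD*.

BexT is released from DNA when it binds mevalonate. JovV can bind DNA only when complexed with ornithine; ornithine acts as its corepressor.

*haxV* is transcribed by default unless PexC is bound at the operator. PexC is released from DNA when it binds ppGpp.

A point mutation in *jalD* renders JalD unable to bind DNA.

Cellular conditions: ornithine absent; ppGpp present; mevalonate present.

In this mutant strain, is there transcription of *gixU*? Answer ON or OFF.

Ornithine is absent, so JovV is inactive.
ppGpp is present, so PexC is inactive.
With no repressor bound, *haxV* is transcribed.
So HaxV is produced and active.
JalD is non-functional in this strain, so it has no effect.
No repressor is bound and HaxV is active, so *gixU* is transcribed.

ON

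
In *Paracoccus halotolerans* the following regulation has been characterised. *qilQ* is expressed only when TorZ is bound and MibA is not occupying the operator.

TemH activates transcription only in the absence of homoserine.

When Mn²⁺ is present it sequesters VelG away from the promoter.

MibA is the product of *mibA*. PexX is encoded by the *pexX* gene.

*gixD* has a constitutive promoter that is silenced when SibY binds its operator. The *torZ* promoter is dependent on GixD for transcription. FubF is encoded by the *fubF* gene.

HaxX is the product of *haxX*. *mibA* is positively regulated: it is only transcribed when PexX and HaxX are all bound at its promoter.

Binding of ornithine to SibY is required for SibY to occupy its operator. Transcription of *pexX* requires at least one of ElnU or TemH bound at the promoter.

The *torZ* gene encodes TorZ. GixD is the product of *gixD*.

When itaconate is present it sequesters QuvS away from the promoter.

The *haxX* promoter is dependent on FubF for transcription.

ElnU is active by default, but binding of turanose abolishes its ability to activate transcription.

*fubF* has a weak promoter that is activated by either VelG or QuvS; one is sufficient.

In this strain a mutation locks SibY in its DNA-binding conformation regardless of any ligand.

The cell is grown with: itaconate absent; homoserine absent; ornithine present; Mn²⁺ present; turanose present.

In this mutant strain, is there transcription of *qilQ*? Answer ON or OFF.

OFF

Turanose is present, so ElnU is inactive.
Homoserine is absent, so TemH is active.
Activator TemH is present, so *pexX* is transcribed.
So PexX is produced and active.
Mn²⁺ is present, so VelG is inactive.
Itaconate is absent, so QuvS is active.
Activator QuvS is present, so *fubF* is transcribed.
So FubF is produced and active.
No repressor is bound and FubF is active, so *haxX* is transcribed.
So HaxX is produced and active.
No repressor is bound and PexX and HaxX are active, so *mibA* is transcribed.
So MibA is produced and active.
SibY is constitutively active in this strain.
With repressor SibY bound, *gixD* is not transcribed.
So GixD is not produced.
Required activator GixD is absent, so *torZ* is not transcribed.
So TorZ is not produced.
With repressor MibA bound, *qilQ* is not transcribed.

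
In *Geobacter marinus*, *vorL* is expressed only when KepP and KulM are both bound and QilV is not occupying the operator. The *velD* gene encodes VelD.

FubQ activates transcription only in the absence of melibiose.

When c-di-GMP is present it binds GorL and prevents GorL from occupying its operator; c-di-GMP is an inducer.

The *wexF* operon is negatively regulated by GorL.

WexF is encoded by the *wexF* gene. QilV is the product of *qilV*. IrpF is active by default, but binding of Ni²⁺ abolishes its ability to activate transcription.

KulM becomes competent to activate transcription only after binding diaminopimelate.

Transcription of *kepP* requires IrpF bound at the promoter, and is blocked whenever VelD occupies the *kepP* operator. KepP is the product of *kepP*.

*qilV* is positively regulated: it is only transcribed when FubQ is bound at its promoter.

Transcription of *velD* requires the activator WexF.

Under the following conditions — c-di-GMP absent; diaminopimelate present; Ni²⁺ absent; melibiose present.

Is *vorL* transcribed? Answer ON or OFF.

ON

Melibiose is present, so FubQ is inactive.
Required activator FubQ is absent, so *qilV* is not transcribed.
So QilV is not produced.
c-di-GMP is absent, so GorL is active.
With repressor GorL bound, *wexF* is not transcribed.
So WexF is not produced.
Required activator WexF is absent, so *velD* is not transcribed.
So VelD is not produced.
Ni²⁺ is absent, so IrpF is active.
No repressor is bound and IrpF is active, so *kepP* is transcribed.
So KepP is produced and active.
Diaminopimelate is present, so KulM is active.
No repressor is bound and KepP and KulM are active, so *vorL* is transcribed.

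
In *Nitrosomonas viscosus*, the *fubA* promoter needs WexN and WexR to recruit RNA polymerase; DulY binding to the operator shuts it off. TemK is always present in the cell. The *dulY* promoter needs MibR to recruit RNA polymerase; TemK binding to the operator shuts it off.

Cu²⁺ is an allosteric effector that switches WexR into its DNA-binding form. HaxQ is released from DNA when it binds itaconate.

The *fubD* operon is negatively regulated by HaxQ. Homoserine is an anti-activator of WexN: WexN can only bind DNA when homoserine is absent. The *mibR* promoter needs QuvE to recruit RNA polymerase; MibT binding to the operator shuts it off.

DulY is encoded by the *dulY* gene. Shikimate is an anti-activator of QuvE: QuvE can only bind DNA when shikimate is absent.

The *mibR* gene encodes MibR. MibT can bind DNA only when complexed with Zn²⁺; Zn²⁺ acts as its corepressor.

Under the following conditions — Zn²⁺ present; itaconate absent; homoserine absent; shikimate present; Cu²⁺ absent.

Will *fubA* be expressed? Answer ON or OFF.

OFF

Homoserine is absent, so WexN is active.
Zn²⁺ is present, so MibT is active.
Shikimate is present, so QuvE is inactive.
With repressor MibT bound, *mibR* is not transcribed.
So MibR is not produced.
TemK is produced constitutively and is active.
With repressor TemK bound, *dulY* is not transcribed.
So DulY is not produced.
Cu²⁺ is absent, so WexR is inactive.
Required activator WexR is absent, so *fubA* is not transcribed.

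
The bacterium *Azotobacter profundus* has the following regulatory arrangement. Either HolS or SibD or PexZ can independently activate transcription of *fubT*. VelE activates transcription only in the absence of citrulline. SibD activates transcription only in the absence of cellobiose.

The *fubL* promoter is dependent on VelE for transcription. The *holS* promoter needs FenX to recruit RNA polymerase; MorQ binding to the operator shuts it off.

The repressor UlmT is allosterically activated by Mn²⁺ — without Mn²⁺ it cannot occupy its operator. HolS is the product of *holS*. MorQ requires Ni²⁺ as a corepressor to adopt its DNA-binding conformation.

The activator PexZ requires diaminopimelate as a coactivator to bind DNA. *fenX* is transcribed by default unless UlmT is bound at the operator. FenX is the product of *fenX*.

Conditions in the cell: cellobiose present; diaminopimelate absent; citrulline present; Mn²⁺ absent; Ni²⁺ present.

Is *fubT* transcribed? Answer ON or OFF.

Mn²⁺ is absent, so UlmT is inactive.
With no repressor bound, *fenX* is transcribed.
So FenX is produced and active.
Ni²⁺ is present, so MorQ is active.
With repressor MorQ bound, *holS* is not transcribed.
So HolS is not produced.
Cellobiose is present, so SibD is inactive.
Diaminopimelate is absent, so PexZ is inactive.
No activator is available at the *fubT* promoter, so *fubT* is not transcribed.

OFF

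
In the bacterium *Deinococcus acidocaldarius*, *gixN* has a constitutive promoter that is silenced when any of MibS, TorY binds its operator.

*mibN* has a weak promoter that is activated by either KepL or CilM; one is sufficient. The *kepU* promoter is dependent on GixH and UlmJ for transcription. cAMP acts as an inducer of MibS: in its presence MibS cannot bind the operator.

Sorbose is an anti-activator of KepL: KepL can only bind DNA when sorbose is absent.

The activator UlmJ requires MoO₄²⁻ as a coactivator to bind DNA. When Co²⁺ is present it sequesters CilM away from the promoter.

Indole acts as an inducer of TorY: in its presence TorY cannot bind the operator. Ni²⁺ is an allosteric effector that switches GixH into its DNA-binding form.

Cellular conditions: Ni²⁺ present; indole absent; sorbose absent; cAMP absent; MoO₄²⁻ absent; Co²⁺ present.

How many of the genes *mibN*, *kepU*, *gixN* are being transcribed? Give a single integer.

1

Sorbose is absent, so KepL is active.
Co²⁺ is present, so CilM is inactive.
Activator KepL is present, so *mibN* is transcribed.
→ *mibN* is ON.
Ni²⁺ is present, so GixH is active.
MoO₄²⁻ is absent, so UlmJ is inactive.
Required activator UlmJ is absent, so *kepU* is not transcribed.
→ *kepU* is OFF.
cAMP is absent, so MibS is active.
Indole is absent, so TorY is active.
With repressor MibS bound, *gixN* is not transcribed.
→ *gixN* is OFF.
1 of the 3 genes is transcribed.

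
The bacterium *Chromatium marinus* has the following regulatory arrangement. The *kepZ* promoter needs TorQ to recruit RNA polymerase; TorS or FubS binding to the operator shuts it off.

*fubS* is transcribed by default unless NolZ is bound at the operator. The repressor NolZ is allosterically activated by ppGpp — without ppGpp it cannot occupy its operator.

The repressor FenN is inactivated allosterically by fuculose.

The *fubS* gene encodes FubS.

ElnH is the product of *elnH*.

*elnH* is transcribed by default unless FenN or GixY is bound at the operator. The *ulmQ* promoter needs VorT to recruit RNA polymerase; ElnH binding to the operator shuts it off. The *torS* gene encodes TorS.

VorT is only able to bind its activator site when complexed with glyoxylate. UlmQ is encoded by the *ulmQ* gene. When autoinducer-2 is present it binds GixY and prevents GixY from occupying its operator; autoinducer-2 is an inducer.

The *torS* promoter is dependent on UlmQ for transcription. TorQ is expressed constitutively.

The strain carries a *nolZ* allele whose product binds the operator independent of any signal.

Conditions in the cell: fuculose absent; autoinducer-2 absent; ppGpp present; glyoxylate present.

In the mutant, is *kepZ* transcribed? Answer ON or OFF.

OFF

Glyoxylate is present, so VorT is active.
Fuculose is absent, so FenN is active.
Autoinducer-2 is absent, so GixY is active.
With repressor FenN bound, *elnH* is not transcribed.
So ElnH is not produced.
No repressor is bound and VorT is active, so *ulmQ* is transcribed.
So UlmQ is produced and active.
No repressor is bound and UlmQ is active, so *torS* is transcribed.
So TorS is produced and active.
NolZ is constitutively active in this strain.
With repressor NolZ bound, *fubS* is not transcribed.
So FubS is not produced.
TorQ is produced constitutively and is active.
With repressor TorS bound, *kepZ* is not transcribed.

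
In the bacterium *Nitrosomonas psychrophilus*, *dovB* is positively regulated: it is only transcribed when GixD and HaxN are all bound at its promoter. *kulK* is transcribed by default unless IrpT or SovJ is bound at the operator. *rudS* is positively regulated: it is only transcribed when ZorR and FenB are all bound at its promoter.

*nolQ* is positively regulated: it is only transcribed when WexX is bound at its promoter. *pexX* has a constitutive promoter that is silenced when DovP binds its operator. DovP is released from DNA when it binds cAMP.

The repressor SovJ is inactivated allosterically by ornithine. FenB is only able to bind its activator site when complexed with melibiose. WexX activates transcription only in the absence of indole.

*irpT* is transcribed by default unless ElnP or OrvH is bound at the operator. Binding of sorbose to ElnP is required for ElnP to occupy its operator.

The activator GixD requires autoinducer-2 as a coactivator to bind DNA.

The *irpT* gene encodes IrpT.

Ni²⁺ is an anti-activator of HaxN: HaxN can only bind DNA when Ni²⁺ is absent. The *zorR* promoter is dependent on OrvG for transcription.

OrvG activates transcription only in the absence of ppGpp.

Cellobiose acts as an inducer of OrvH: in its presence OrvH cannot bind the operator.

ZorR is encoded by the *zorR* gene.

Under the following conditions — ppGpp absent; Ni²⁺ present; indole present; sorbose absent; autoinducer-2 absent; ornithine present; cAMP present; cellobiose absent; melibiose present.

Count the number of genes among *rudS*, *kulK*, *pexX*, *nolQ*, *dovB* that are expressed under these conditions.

ppGpp is absent, so OrvG is active.
No repressor is bound and OrvG is active, so *zorR* is transcribed.
So ZorR is produced and active.
Melibiose is present, so FenB is active.
No repressor is bound and ZorR and FenB are active, so *rudS* is transcribed.
→ *rudS* is ON.
Sorbose is absent, so ElnP is inactive.
Cellobiose is absent, so OrvH is active.
With repressor OrvH bound, *irpT* is not transcribed.
So IrpT is not produced.
Ornithine is present, so SovJ is inactive.
With no repressor bound, *kulK* is transcribed.
→ *kulK* is ON.
cAMP is present, so DovP is inactive.
With no repressor bound, *pexX* is transcribed.
→ *pexX* is ON.
Indole is present, so WexX is inactive.
Required activator WexX is absent, so *nolQ* is not transcribed.
→ *nolQ* is OFF.
Autoinducer-2 is absent, so GixD is inactive.
Ni²⁺ is present, so HaxN is inactive.
Required activator GixD is absent, so *dovB* is not transcribed.
→ *dovB* is OFF.
3 of the 5 genes are transcribed.

3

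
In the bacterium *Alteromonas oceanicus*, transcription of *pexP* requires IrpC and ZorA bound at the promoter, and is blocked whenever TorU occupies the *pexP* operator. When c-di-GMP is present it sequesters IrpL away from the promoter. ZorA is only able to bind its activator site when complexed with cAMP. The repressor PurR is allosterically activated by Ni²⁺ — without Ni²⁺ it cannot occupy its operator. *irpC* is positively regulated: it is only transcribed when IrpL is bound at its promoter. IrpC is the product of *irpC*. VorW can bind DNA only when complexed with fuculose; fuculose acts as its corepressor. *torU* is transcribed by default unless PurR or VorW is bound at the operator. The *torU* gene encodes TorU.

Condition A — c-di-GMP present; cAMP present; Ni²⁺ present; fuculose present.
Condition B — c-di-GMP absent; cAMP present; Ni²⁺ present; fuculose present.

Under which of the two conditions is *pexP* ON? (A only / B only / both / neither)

Condition A:
c-di-GMP is present, so IrpL is inactive.
Required activator IrpL is absent, so *irpC* is not transcribed.
So IrpC is not produced.
cAMP is present, so ZorA is active.
Ni²⁺ is present, so PurR is active.
Fuculose is present, so VorW is active.
With repressor PurR bound, *torU* is not transcribed.
So TorU is not produced.
Required activator IrpC is absent, so *pexP* is not transcribed.
→ *pexP* is OFF in A.
Condition B:
c-di-GMP is absent, so IrpL is active.
No repressor is bound and IrpL is active, so *irpC* is transcribed.
So IrpC is produced and active.
cAMP is present, so ZorA is active.
Ni²⁺ is present, so PurR is active.
Fuculose is present, so VorW is active.
With repressor PurR bound, *torU* is not transcribed.
So TorU is not produced.
No repressor is bound and IrpC and ZorA are active, so *pexP* is transcribed.
→ *pexP* is ON in B.

B only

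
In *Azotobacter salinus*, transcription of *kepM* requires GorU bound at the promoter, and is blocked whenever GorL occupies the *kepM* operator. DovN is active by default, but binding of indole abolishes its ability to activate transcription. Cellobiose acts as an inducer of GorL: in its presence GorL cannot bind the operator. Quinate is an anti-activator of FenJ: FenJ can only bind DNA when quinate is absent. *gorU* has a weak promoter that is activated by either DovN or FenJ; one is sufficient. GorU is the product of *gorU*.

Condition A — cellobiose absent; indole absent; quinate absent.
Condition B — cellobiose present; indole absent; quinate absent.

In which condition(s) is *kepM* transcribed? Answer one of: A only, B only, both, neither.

B only

Condition A:
Cellobiose is absent, so GorL is active.
Indole is absent, so DovN is active.
Quinate is absent, so FenJ is active.
Activator DovN is present, so *gorU* is transcribed.
So GorU is produced and active.
With repressor GorL bound, *kepM* is not transcribed.
→ *kepM* is OFF in A.
Condition B:
Cellobiose is present, so GorL is inactive.
Indole is absent, so DovN is active.
Quinate is absent, so FenJ is active.
Activator DovN is present, so *gorU* is transcribed.
So GorU is produced and active.
No repressor is bound and GorU is active, so *kepM* is transcribed.
→ *kepM* is ON in B.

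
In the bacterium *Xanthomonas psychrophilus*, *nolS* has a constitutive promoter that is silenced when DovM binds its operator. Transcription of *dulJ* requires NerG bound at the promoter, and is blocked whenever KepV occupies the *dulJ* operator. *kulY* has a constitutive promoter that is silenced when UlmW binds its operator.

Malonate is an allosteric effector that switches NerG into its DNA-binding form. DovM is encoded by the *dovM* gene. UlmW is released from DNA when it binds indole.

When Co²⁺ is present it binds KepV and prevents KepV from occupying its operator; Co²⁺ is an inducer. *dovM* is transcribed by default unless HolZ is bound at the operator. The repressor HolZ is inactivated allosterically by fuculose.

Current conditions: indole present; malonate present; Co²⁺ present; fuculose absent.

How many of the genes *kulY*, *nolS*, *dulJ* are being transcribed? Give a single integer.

Indole is present, so UlmW is inactive.
With no repressor bound, *kulY* is transcribed.
→ *kulY* is ON.
Fuculose is absent, so HolZ is active.
With repressor HolZ bound, *dovM* is not transcribed.
So DovM is not produced.
With no repressor bound, *nolS* is transcribed.
→ *nolS* is ON.
Malonate is present, so NerG is active.
Co²⁺ is present, so KepV is inactive.
No repressor is bound and NerG is active, so *dulJ* is transcribed.
→ *dulJ* is ON.
3 of the 3 genes are transcribed.

3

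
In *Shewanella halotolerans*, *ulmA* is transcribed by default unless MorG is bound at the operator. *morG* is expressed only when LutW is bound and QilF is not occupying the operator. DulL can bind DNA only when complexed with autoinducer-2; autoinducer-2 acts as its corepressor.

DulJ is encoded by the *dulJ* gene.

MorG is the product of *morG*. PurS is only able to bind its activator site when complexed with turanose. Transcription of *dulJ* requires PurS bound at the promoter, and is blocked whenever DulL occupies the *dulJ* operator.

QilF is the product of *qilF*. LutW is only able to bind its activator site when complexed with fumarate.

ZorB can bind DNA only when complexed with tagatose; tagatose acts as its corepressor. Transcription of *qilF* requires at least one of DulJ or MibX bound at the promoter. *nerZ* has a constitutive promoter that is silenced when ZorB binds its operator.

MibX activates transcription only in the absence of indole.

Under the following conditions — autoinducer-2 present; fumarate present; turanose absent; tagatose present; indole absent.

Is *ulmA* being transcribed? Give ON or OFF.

ON

Autoinducer-2 is present, so DulL is active.
Turanose is absent, so PurS is inactive.
With repressor DulL bound, *dulJ* is not transcribed.
So DulJ is not produced.
Indole is absent, so MibX is active.
Activator MibX is present, so *qilF* is transcribed.
So QilF is produced and active.
Fumarate is present, so LutW is active.
With repressor QilF bound, *morG* is not transcribed.
So MorG is not produced.
With no repressor bound, *ulmA* is transcribed.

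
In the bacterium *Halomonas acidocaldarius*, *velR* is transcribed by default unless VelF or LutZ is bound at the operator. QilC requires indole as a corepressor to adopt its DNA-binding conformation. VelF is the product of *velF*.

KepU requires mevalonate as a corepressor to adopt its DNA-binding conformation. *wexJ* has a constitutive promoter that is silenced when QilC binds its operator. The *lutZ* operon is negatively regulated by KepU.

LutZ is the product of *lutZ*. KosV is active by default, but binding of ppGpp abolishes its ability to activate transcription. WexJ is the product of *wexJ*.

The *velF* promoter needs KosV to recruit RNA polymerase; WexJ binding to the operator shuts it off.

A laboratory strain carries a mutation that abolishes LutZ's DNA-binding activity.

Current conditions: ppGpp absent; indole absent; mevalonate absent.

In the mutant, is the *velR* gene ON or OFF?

ppGpp is absent, so KosV is active.
Indole is absent, so QilC is inactive.
With no repressor bound, *wexJ* is transcribed.
So WexJ is produced and active.
With repressor WexJ bound, *velF* is not transcribed.
So VelF is not produced.
LutZ is non-functional in this strain, so it has no effect.
With no repressor bound, *velR* is transcribed.

ON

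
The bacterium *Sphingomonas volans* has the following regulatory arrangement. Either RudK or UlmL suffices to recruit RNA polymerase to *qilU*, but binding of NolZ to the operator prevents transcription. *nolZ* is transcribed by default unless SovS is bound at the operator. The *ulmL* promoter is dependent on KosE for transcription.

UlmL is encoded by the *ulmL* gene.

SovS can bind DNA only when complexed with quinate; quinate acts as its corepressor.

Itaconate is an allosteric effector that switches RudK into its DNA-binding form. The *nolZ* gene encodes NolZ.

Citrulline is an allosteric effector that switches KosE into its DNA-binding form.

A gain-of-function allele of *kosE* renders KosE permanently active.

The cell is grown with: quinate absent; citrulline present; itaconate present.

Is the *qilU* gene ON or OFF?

OFF

Itaconate is present, so RudK is active.
Quinate is absent, so SovS is inactive.
With no repressor bound, *nolZ* is transcribed.
So NolZ is produced and active.
KosE is constitutively active in this strain.
No repressor is bound and KosE is active, so *ulmL* is transcribed.
So UlmL is produced and active.
With repressor NolZ bound, *qilU* is not transcribed.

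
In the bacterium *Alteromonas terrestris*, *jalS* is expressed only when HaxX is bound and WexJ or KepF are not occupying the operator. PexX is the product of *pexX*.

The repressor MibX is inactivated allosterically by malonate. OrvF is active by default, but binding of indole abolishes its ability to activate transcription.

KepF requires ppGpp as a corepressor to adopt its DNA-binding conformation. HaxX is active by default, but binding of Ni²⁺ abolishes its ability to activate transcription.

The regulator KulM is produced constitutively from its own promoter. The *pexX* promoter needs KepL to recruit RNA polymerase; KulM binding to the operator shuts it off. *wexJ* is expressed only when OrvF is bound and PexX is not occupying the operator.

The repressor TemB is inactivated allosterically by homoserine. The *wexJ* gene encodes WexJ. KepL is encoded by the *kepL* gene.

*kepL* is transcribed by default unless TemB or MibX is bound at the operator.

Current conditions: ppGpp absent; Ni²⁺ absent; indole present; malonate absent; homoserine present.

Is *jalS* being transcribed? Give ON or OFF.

Ni²⁺ is absent, so HaxX is active.
Indole is present, so OrvF is inactive.
Homoserine is present, so TemB is inactive.
Malonate is absent, so MibX is active.
With repressor MibX bound, *kepL* is not transcribed.
So KepL is not produced.
KulM is produced constitutively and is active.
With repressor KulM bound, *pexX* is not transcribed.
So PexX is not produced.
Required activator OrvF is absent, so *wexJ* is not transcribed.
So WexJ is not produced.
ppGpp is absent, so KepF is inactive.
No repressor is bound and HaxX is active, so *jalS* is transcribed.

ON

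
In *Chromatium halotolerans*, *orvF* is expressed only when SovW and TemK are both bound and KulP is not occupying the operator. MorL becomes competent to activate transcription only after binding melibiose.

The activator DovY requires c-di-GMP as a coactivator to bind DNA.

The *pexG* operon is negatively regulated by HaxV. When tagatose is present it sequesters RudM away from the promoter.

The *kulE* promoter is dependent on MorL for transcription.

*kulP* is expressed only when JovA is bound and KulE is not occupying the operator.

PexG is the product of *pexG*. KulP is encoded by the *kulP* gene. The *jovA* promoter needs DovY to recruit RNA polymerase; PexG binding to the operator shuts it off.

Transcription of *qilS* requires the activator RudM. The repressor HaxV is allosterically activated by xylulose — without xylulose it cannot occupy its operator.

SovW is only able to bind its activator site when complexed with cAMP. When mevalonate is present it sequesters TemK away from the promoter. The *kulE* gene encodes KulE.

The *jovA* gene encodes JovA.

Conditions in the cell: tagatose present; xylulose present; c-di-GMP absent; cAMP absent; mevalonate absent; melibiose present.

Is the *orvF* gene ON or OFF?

OFF

cAMP is absent, so SovW is inactive.
Mevalonate is absent, so TemK is active.
c-di-GMP is absent, so DovY is inactive.
Xylulose is present, so HaxV is active.
With repressor HaxV bound, *pexG* is not transcribed.
So PexG is not produced.
Required activator DovY is absent, so *jovA* is not transcribed.
So JovA is not produced.
Melibiose is present, so MorL is active.
No repressor is bound and MorL is active, so *kulE* is transcribed.
So KulE is produced and active.
With repressor KulE bound, *kulP* is not transcribed.
So KulP is not produced.
Required activator SovW is absent, so *orvF* is not transcribed.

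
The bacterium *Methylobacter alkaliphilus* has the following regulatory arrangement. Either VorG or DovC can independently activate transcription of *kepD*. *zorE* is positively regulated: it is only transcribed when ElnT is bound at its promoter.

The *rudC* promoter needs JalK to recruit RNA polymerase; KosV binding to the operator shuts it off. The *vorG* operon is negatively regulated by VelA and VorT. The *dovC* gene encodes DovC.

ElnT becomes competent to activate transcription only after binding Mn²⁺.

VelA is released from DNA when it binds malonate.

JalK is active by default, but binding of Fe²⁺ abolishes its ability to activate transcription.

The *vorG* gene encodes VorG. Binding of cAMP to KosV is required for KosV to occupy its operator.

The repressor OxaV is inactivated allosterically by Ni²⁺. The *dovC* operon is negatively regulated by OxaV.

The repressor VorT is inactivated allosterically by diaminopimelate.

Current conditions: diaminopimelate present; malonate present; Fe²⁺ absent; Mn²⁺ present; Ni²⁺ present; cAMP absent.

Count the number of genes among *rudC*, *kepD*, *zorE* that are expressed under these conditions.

cAMP is absent, so KosV is inactive.
Fe²⁺ is absent, so JalK is active.
No repressor is bound and JalK is active, so *rudC* is transcribed.
→ *rudC* is ON.
Malonate is present, so VelA is inactive.
Diaminopimelate is present, so VorT is inactive.
With no repressor bound, *vorG* is transcribed.
So VorG is produced and active.
Ni²⁺ is present, so OxaV is inactive.
With no repressor bound, *dovC* is transcribed.
So DovC is produced and active.
Activator VorG is present, so *kepD* is transcribed.
→ *kepD* is ON.
Mn²⁺ is present, so ElnT is active.
No repressor is bound and ElnT is active, so *zorE* is transcribed.
→ *zorE* is ON.
3 of the 3 genes are transcribed.

3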